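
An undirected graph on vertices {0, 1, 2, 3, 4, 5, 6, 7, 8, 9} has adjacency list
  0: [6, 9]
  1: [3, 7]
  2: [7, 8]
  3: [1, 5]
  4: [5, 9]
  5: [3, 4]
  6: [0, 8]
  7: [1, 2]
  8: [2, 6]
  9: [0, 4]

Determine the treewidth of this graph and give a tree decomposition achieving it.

Treewidth 2.
One such decomposition:
Bags: B1 = {1, 2, 7}  B2 = {1, 2, 8}  B3 = {1, 6, 8}  B4 = {0, 1, 6}  B5 = {0, 1, 9}  B6 = {1, 4, 9}  B7 = {1, 4, 5}  B8 = {1, 3, 5}
Tree: B1–B2, B2–B3, B3–B4, B4–B5, B5–B6, B6–B7, B7–B8

The largest bag has 3 vertices, giving width 2; this decomposition certifies tw(G) ≤ 2. The edges 1–7–2–8–6–0–9–4–5–3–1 form a cycle, so G is not a tree and its treewidth is at least 2. Combining the bounds, tw(G) = 2.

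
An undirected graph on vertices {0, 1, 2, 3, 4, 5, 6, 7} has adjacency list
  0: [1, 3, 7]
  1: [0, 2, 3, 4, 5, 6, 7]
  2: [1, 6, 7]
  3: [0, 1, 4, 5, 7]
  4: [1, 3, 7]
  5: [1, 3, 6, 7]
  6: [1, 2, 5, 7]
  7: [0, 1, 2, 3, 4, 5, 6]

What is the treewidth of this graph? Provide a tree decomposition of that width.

Every bag has size at most 4, so the width is 4 − 1 = 3 and tw(G) ≤ 3. Conversely, {1, 2, 6, 7} is a clique of size 4, and the vertices of any clique must share a bag in every tree decomposition; so some bag has ≥ 4 vertices and tw(G) ≥ 3. Hence tw(G) = 3 exactly.

Treewidth 3.
Bags: B1 = {0, 1, 3, 7}  B2 = {1, 3, 5, 7}  B3 = {1, 5, 6, 7}  B4 = {1, 3, 4, 7}  B5 = {1, 2, 6, 7}
Tree: B1–B2, B2–B3, B2–B4, B3–B5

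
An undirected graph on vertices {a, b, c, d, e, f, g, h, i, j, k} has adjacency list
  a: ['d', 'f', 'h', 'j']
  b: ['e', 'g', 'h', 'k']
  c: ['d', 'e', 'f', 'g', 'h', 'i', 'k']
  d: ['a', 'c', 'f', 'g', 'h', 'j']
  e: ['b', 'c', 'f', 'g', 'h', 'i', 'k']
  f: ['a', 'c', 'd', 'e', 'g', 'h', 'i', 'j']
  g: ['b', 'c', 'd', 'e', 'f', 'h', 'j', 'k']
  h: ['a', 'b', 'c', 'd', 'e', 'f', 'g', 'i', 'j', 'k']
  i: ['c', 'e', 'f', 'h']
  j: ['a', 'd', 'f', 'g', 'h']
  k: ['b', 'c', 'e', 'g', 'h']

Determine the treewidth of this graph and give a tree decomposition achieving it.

Treewidth 4.
Bags: B1 = {c, e, f, g, h}  B2 = {c, d, f, g, h}  B3 = {c, e, g, h, k}  B4 = {c, e, f, h, i}  B5 = {d, f, g, h, j}  B6 = {b, e, g, h, k}  B7 = {a, d, f, h, j}
Tree: B1–B2, B1–B3, B1–B4, B2–B5, B3–B6, B5–B7

Every bag has size at most 5, so the width is 5 − 1 = 4 and tw(G) ≤ 4. For the lower bound, the 5 vertices {d, f, g, h, j} are pairwise adjacent, and any tree decomposition puts a clique entirely inside one bag — forcing width ≥ 4. Hence tw(G) = 4 exactly.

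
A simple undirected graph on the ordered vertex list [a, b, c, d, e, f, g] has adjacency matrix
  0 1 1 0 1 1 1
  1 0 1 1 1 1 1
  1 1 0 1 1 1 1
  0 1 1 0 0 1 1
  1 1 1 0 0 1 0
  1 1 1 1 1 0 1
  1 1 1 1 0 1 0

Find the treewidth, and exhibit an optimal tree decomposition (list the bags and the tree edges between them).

Each bag holds 5 vertices, so the decomposition has width 4, which upper-bounds the treewidth. For the lower bound, the 5 vertices {b, c, d, f, g} are pairwise adjacent, and any tree decomposition puts a clique entirely inside one bag — forcing width ≥ 4. Therefore the treewidth is 4.

Treewidth 4.
One such decomposition:
Bags: B1 = {b, c, d, f, g}  B2 = {a, b, c, f, g}  B3 = {a, b, c, e, f}
Tree: B1–B2, B2–B3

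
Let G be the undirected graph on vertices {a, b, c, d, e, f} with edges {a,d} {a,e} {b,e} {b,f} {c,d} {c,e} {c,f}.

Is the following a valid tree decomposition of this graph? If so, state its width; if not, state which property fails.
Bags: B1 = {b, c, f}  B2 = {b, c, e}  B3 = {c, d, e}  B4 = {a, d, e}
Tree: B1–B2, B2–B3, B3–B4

Every vertex of G appears in some bag (union = {a, b, c, d, e, f}); every edge is covered by a bag; and for each vertex v the set of bags containing v is connected in the bag tree. The decomposition is therefore valid. The largest bag has 3 vertices, so the width is 2.

Yes; width 2.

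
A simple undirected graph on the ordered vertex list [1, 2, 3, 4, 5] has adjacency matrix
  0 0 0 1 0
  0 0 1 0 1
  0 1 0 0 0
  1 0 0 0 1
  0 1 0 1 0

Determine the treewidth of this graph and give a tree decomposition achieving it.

Treewidth 1.
Bags: B1 = {2, 3}  B2 = {2, 5}  B3 = {4, 5}  B4 = {1, 4}
Tree: B1–B2, B2–B3, B3–B4

Each bag holds 2 vertices, so the decomposition has width 1, which upper-bounds the treewidth. G has an edge, so its treewidth is at least 1. Hence tw(G) = 1 exactly.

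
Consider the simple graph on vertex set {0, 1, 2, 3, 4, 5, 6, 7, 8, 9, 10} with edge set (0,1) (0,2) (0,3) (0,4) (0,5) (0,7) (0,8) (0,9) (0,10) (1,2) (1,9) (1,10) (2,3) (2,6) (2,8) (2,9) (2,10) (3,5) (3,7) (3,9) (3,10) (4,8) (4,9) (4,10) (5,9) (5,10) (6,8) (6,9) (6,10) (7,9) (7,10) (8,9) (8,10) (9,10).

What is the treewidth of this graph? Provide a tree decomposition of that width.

Treewidth 4.
Bags: B1 = {2, 6, 8, 9, 10}  B2 = {0, 2, 8, 9, 10}  B3 = {0, 4, 8, 9, 10}  B4 = {0, 2, 3, 9, 10}  B5 = {0, 3, 5, 9, 10}  B6 = {0, 1, 2, 9, 10}  B7 = {0, 3, 7, 9, 10}
Tree: B1–B2, B2–B3, B2–B4, B4–B5, B4–B6, B5–B7

Every bag has size at most 5, so the width is 5 − 1 = 4 and tw(G) ≤ 4. For the lower bound, the 5 vertices {0, 2, 8, 9, 10} are pairwise adjacent, and any tree decomposition puts a clique entirely inside one bag — forcing width ≥ 4. The upper and lower bounds meet at 4, so that is the treewidth.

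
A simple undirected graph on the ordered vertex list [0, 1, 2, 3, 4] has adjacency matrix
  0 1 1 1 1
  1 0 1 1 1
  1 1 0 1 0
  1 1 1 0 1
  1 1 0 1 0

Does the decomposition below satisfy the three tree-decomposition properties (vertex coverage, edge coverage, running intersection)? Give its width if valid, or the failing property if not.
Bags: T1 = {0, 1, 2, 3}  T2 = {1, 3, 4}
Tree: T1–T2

A tree decomposition must satisfy three properties: every vertex lies in some bag; for every edge, both endpoints lie together in some bag; and for every vertex, the bags containing it form a connected subtree. Here edge (0,4) lies in no bag, so the decomposition is invalid.

No — edge (0,4) lies in no bag.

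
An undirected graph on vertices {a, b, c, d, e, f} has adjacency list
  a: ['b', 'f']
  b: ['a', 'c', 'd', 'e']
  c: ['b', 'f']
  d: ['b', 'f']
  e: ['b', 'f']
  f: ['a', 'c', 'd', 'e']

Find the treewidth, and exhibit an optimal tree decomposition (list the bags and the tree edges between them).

Each bag holds 3 vertices, so the decomposition has width 2, which upper-bounds the treewidth. The edges b–e–f–c–b form a cycle, so G is not a tree and its treewidth is at least 2. Combining the bounds, tw(G) = 2.

Treewidth 2.
One such decomposition:
Bags: B1 = {b, e, f}  B2 = {b, c, f}  B3 = {a, b, f}  B4 = {b, d, f}
Tree: B1–B2, B2–B3, B3–B4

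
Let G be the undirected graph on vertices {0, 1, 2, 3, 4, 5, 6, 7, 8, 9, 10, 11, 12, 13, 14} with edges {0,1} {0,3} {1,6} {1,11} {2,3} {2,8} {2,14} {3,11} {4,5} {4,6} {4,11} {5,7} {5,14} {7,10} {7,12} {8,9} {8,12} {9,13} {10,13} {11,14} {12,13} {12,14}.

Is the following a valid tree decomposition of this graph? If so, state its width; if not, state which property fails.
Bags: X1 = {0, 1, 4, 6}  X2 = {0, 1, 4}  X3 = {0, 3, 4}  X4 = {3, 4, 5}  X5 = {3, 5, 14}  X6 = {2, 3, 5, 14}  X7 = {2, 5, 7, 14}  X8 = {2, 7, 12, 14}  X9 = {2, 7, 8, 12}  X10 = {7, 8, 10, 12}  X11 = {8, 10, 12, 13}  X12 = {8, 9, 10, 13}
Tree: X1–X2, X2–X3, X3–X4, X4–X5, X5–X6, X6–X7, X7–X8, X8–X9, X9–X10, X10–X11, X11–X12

A tree decomposition must satisfy three properties: every vertex lies in some bag; for every edge, both endpoints lie together in some bag; and for every vertex, the bags containing it form a connected subtree. Here vertex 11 appears in no bag, so the decomposition is invalid.

No — vertex 11 appears in no bag.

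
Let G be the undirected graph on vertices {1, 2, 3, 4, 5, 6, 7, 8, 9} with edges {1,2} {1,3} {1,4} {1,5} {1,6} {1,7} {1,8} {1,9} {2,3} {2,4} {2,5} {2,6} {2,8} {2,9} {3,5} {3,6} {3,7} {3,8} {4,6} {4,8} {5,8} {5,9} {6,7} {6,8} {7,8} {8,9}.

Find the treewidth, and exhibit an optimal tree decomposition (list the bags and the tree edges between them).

Treewidth 4.
Bags: B1 = {1, 2, 3, 6, 8}  B2 = {1, 2, 3, 5, 8}  B3 = {1, 2, 5, 8, 9}  B4 = {1, 2, 4, 6, 8}  B5 = {1, 3, 6, 7, 8}
Tree: B1–B2, B2–B3, B1–B4, B1–B5

The largest bag has 5 vertices, giving width 4; this decomposition certifies tw(G) ≤ 4. Conversely, {1, 2, 5, 8, 9} is a clique of size 5, and the vertices of any clique must share a bag in every tree decomposition; so some bag has ≥ 5 vertices and tw(G) ≥ 4. The upper and lower bounds meet at 4, so that is the treewidth.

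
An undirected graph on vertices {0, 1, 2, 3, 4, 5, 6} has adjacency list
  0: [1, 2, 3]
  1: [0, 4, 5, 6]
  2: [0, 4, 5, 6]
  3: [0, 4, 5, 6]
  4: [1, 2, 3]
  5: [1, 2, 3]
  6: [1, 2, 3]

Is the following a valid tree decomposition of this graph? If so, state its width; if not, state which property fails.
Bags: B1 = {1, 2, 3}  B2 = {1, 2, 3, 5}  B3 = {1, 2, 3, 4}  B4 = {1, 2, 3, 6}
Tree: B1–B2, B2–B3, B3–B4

A tree decomposition must satisfy three properties: every vertex lies in some bag; for every edge, both endpoints lie together in some bag; and for every vertex, the bags containing it form a connected subtree. Here vertex 0 appears in no bag, so the decomposition is invalid.

No — vertex 0 appears in no bag.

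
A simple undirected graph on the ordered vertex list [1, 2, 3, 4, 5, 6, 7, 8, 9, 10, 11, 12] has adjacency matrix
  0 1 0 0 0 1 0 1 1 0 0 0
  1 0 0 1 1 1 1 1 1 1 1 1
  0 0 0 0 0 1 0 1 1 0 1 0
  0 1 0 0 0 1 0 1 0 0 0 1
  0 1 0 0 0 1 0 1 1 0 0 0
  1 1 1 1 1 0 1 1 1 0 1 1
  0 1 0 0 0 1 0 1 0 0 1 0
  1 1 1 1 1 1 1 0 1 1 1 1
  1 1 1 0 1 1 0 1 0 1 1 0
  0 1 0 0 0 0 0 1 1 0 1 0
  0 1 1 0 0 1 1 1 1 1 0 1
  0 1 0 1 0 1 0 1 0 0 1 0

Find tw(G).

4

A width-4 tree decomposition is:
Bags: B1 = {2, 6, 8, 9, 11}  B2 = {2, 6, 8, 11, 12}  B3 = {2, 5, 6, 8, 9}  B4 = {1, 2, 6, 8, 9}  B5 = {2, 6, 7, 8, 11}  B6 = {3, 6, 8, 9, 11}  B7 = {2, 8, 9, 10, 11}  B8 = {2, 4, 6, 8, 12}
Tree: B1–B2, B1–B3, B1–B4, B1–B5, B1–B6, B1–B7, B2–B8
Every bag has size at most 5, so the width is 5 − 1 = 4 and tw(G) ≤ 4. Conversely, {2, 8, 9, 10, 11} is a clique of size 5, and the vertices of any clique must share a bag in every tree decomposition; so some bag has ≥ 5 vertices and tw(G) ≥ 4. Combining the bounds, tw(G) = 4.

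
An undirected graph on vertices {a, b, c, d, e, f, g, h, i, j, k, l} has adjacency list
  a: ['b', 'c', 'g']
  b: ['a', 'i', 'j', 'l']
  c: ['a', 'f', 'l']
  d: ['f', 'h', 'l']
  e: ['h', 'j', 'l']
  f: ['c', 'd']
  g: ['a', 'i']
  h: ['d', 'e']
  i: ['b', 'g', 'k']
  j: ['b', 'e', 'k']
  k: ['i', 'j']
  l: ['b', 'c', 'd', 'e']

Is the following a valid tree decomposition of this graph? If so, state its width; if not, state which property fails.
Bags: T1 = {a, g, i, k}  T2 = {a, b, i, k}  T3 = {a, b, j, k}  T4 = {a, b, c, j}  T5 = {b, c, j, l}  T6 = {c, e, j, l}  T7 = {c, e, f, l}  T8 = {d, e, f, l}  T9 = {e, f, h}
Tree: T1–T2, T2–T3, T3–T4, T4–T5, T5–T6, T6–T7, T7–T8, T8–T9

No — edge (d,h) lies in no bag.

A tree decomposition must satisfy three properties: every vertex lies in some bag; for every edge, both endpoints lie together in some bag; and for every vertex, the bags containing it form a connected subtree. Here edge (d,h) lies in no bag, so the decomposition is invalid.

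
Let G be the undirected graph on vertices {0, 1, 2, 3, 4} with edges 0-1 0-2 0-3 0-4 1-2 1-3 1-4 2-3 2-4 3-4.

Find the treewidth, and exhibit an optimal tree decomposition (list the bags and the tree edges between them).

With just one bag of size 5, the width is 5 − 1 = 4, so tw(G) ≤ 4. Conversely, {0, 1, 2, 3, 4} is a clique of size 5, and the vertices of any clique must share a bag in every tree decomposition; so some bag has ≥ 5 vertices and tw(G) ≥ 4. Combining the bounds, tw(G) = 4.

Treewidth 4.
One optimal decomposition is:
Bags: B1 = {0, 1, 2, 3, 4}
Tree: (single bag)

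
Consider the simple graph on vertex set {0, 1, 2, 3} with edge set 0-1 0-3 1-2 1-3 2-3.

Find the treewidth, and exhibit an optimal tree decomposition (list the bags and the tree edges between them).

Treewidth 2.
One such decomposition:
Bags: B1 = {1, 2, 3}  B2 = {0, 1, 3}
Tree: B1–B2

Each bag holds 3 vertices, so the decomposition has width 2, which upper-bounds the treewidth. Conversely, {0, 1, 3} is a clique of size 3, and the vertices of any clique must share a bag in every tree decomposition; so some bag has ≥ 3 vertices and tw(G) ≥ 2. Hence tw(G) = 2 exactly.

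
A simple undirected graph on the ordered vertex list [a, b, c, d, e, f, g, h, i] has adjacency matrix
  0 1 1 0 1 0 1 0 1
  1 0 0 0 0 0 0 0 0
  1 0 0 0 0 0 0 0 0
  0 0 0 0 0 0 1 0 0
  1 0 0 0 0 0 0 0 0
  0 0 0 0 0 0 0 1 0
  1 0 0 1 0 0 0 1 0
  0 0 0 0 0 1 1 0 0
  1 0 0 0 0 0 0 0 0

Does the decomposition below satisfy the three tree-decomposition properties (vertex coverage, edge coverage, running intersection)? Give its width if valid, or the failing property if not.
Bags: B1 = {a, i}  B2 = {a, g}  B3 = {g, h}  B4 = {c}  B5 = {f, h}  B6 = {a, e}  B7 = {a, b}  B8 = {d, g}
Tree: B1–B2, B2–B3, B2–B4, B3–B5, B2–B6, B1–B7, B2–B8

A tree decomposition must satisfy three properties: every vertex lies in some bag; for every edge, both endpoints lie together in some bag; and for every vertex, the bags containing it form a connected subtree. Here edge (a,c) lies in no bag, so the decomposition is invalid.

No — edge (a,c) lies in no bag.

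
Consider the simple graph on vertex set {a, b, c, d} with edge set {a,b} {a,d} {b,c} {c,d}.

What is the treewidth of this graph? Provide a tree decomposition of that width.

Treewidth 2.
Bags: B1 = {a, b, d}  B2 = {b, c, d}
Tree: B1–B2

Every bag has size at most 3, so the width is 3 − 1 = 2 and tw(G) ≤ 2. Since d–a–b–c–d is a cycle in G, G is not acyclic. Forests are exactly the graphs of treewidth ≤ 1, so tw(G) ≥ 2. Hence tw(G) = 2 exactly.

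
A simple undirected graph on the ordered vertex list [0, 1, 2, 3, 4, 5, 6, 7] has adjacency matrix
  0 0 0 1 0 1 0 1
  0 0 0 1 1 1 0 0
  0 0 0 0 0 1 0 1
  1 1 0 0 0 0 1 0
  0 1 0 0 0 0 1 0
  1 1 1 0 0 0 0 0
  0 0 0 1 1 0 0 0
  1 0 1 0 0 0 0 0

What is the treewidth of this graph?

A width-2 tree decomposition is:
Bags: B1 = {3, 4, 6}  B2 = {1, 3, 4}  B3 = {0, 1, 3}  B4 = {0, 1, 5}  B5 = {0, 5, 7}  B6 = {2, 5, 7}
Tree: B1–B2, B2–B3, B3–B4, B4–B5, B5–B6
The largest bag has 3 vertices, giving width 2; this decomposition certifies tw(G) ≤ 2. The edges 6–4–1–3–6 form a cycle, so G is not a tree and its treewidth is at least 2. The upper and lower bounds meet at 2, so that is the treewidth.

2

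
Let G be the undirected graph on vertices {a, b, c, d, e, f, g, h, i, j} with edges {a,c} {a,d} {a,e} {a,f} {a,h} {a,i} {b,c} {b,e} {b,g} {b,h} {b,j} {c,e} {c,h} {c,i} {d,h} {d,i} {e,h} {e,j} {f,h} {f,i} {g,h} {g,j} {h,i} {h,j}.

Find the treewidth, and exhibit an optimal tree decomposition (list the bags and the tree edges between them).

Treewidth 3.
Bags: B1 = {b, c, e, h}  B2 = {a, c, e, h}  B3 = {b, e, h, j}  B4 = {a, c, h, i}  B5 = {a, d, h, i}  B6 = {b, g, h, j}  B7 = {a, f, h, i}
Tree: B1–B2, B1–B3, B2–B4, B4–B5, B3–B6, B5–B7

The largest bag has 4 vertices, giving width 3; this decomposition certifies tw(G) ≤ 3. Conversely, {b, g, h, j} is a clique of size 4, and the vertices of any clique must share a bag in every tree decomposition; so some bag has ≥ 4 vertices and tw(G) ≥ 3. Combining the bounds, tw(G) = 3.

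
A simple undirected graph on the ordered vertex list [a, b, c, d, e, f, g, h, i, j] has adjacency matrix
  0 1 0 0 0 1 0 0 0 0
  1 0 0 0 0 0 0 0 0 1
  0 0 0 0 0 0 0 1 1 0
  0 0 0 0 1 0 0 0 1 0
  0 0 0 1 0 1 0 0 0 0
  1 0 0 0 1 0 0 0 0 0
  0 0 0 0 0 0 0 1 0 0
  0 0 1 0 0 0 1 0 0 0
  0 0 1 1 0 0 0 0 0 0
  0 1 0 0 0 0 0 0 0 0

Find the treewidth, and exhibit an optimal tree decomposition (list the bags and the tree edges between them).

Treewidth 1.
One such decomposition:
Bags: B1 = {g, h}  B2 = {c, h}  B3 = {c, i}  B4 = {d, i}  B5 = {d, e}  B6 = {e, f}  B7 = {a, f}  B8 = {a, b}  B9 = {b, j}
Tree: B1–B2, B2–B3, B3–B4, B4–B5, B5–B6, B6–B7, B7–B8, B8–B9

Each bag holds 2 vertices, so the decomposition has width 1, which upper-bounds the treewidth. Any graph with an edge has treewidth ≥ 1, and G has the edge g–h. Hence tw(G) = 1 exactly.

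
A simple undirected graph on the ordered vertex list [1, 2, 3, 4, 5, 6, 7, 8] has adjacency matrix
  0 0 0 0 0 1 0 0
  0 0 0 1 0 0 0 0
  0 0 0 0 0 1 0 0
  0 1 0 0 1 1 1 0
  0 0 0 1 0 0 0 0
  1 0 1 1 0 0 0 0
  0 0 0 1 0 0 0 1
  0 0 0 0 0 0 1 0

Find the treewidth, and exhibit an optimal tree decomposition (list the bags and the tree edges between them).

Treewidth 1.
One optimal decomposition is:
Bags: B1 = {3, 6}  B2 = {4, 6}  B3 = {4, 5}  B4 = {1, 6}  B5 = {4, 7}  B6 = {7, 8}  B7 = {2, 4}
Tree: B1–B2, B2–B3, B2–B4, B3–B5, B5–B6, B2–B7

Each bag holds 2 vertices, so the decomposition has width 1, which upper-bounds the treewidth. Since G has at least one edge (e.g. 3–6), it is not an edgeless graph, so tw(G) ≥ 1. The upper and lower bounds meet at 1, so that is the treewidth.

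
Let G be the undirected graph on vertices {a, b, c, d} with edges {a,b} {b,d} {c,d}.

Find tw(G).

A width-1 tree decomposition is:
Bags: B1 = {b, d}  B2 = {a, b}  B3 = {c, d}
Tree: B1–B2, B1–B3
The largest bag has 2 vertices, giving width 1; this decomposition certifies tw(G) ≤ 1. Any graph with an edge has treewidth ≥ 1, and G has the edge d–b. Hence tw(G) = 1 exactly.

1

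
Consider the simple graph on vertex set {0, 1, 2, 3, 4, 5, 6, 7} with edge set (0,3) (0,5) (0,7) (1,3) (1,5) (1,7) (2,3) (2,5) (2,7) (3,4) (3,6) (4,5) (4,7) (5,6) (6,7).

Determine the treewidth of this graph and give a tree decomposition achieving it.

Treewidth 3.
One optimal decomposition is:
Bags: B1 = {3, 4, 5, 7}  B2 = {2, 3, 5, 7}  B3 = {3, 5, 6, 7}  B4 = {0, 3, 5, 7}  B5 = {1, 3, 5, 7}
Tree: B1–B2, B2–B3, B3–B4, B4–B5

The largest bag has 4 vertices, giving width 3; this decomposition certifies tw(G) ≤ 3. For the lower bound: the 4 vertex sets {4,7}, {2,3}, {5}, {6} are disjoint, each induces a connected subgraph, and every pair is joined by at least one edge of G. Contracting each set to a single vertex therefore yields K_{4} as a minor, and since treewidth is minor-monotone, tw(G) ≥ tw(K_{4}) = 3. Hence tw(G) = 3 exactly.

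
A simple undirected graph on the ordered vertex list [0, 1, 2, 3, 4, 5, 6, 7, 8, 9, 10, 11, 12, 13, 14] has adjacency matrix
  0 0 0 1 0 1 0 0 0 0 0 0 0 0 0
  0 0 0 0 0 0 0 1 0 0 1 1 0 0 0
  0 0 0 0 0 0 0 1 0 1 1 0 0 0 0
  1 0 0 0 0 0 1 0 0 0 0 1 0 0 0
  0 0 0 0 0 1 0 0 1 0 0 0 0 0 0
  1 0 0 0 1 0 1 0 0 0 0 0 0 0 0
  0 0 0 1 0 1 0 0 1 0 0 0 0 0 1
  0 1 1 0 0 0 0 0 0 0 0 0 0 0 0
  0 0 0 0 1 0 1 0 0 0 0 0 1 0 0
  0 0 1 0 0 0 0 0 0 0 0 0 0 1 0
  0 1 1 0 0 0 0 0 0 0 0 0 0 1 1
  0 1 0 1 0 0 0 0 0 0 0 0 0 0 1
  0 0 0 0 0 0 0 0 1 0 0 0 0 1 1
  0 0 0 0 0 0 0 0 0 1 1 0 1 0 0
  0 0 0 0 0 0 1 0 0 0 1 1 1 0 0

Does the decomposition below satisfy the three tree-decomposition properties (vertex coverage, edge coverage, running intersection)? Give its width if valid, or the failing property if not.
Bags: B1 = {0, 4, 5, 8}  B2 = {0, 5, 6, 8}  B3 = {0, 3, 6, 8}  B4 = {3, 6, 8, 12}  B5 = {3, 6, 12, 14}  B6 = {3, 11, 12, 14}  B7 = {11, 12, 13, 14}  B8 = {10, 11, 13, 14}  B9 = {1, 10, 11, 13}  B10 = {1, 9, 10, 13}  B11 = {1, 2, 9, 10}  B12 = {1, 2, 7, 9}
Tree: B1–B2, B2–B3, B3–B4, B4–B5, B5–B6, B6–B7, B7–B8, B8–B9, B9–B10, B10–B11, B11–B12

Yes; width 3.

Vertex coverage: the bags together contain {0, 1, 2, 3, 4, 5, 6, 7, 8, 9, 10, 11, 12, 13, 14}, the full vertex set. Edge coverage: each edge of G has both endpoints in at least one bag. Running intersection: for every vertex, the bags containing it form a connected subtree. All three properties hold, so this is a valid tree decomposition of width max|bag| − 1 = 3, and hence tw(G) ≤ 3.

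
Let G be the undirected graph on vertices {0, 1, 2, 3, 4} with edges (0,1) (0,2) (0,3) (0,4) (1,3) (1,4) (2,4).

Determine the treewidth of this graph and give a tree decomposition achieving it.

Treewidth 2.
One such decomposition:
Bags: B1 = {0, 1, 4}  B2 = {0, 2, 4}  B3 = {0, 1, 3}
Tree: B1–B2, B1–B3

Each bag holds 3 vertices, so the decomposition has width 2, which upper-bounds the treewidth. Conversely, {0, 1, 3} is a clique of size 3, and the vertices of any clique must share a bag in every tree decomposition; so some bag has ≥ 3 vertices and tw(G) ≥ 2. Combining the bounds, tw(G) = 2.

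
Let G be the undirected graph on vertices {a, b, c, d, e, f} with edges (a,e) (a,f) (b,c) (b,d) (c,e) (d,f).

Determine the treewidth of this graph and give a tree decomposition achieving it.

Treewidth 2.
Bags: B1 = {a, c, e}  B2 = {a, b, c}  B3 = {a, b, d}  B4 = {a, d, f}
Tree: B1–B2, B2–B3, B3–B4

The largest bag has 3 vertices, giving width 2; this decomposition certifies tw(G) ≤ 2. For the lower bound, G contains the cycle a–e–c–b–d–f–a, so G is not a forest; only forests have treewidth ≤ 1, hence tw(G) ≥ 2. The upper and lower bounds meet at 2, so that is the treewidth.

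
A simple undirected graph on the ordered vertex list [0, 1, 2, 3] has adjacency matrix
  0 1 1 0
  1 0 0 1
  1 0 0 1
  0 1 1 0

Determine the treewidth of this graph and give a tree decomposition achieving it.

Treewidth 2.
One optimal decomposition is:
Bags: B1 = {1, 2, 3}  B2 = {0, 1, 2}
Tree: B1–B2

Every bag has size at most 3, so the width is 3 − 1 = 2 and tw(G) ≤ 2. For the lower bound, G contains the cycle 2–3–1–0–2, so G is not a forest; only forests have treewidth ≤ 1, hence tw(G) ≥ 2. The upper and lower bounds meet at 2, so that is the treewidth.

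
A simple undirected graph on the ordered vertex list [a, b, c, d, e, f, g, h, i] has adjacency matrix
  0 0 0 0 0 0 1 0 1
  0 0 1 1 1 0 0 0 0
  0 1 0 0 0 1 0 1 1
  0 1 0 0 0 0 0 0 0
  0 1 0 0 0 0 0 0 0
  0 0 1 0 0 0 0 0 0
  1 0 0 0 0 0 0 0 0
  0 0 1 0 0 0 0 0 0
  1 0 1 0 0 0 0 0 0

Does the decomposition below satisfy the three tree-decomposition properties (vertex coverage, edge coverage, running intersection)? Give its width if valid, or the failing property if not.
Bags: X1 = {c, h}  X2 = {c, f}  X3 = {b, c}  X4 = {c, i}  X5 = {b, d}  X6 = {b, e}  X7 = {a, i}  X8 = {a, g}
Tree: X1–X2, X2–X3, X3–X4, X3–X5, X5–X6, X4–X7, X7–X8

Checking the three conditions: (i) the bags cover all of {a, b, c, d, e, f, g, h, i}; (ii) for each edge, some bag contains both endpoints; (iii) the bags containing any fixed vertex form a subtree. All hold, so the decomposition is valid with width 2 − 1 = 1.

Yes; width 1.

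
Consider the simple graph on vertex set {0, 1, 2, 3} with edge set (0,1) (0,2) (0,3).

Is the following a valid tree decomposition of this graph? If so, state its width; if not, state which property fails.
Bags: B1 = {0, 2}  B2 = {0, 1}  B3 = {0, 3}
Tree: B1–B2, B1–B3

Checking the three conditions: (i) the bags cover all of {0, 1, 2, 3}; (ii) for each edge, some bag contains both endpoints; (iii) the bags containing any fixed vertex form a subtree. All hold, so the decomposition is valid with width 2 − 1 = 1.

Yes; width 1.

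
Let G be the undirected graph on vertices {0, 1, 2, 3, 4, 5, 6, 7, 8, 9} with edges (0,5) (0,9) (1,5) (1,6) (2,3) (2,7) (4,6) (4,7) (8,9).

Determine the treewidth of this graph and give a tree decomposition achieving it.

Treewidth 1.
Bags: B1 = {2, 3}  B2 = {2, 7}  B3 = {4, 7}  B4 = {4, 6}  B5 = {1, 6}  B6 = {1, 5}  B7 = {0, 5}  B8 = {0, 9}  B9 = {8, 9}
Tree: B1–B2, B2–B3, B3–B4, B4–B5, B5–B6, B6–B7, B7–B8, B8–B9

Each bag holds 2 vertices, so the decomposition has width 1, which upper-bounds the treewidth. Any graph with an edge has treewidth ≥ 1, and G has the edge 3–2. Therefore the treewidth is 1.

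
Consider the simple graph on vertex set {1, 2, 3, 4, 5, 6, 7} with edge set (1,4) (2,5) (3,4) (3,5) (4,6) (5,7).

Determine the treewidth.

A width-1 tree decomposition is:
Bags: B1 = {3, 4}  B2 = {3, 5}  B3 = {1, 4}  B4 = {4, 6}  B5 = {5, 7}  B6 = {2, 5}
Tree: B1–B2, B1–B3, B3–B4, B2–B5, B5–B6
Every bag has size at most 2, so the width is 2 − 1 = 1 and tw(G) ≤ 1. Since G has at least one edge (e.g. 4–3), it is not an edgeless graph, so tw(G) ≥ 1. Combining the bounds, tw(G) = 1.

1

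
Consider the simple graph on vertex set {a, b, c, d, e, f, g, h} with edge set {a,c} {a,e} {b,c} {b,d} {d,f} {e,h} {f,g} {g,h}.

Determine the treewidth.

2

A width-2 tree decomposition is:
Bags: B1 = {a, c, e}  B2 = {c, e, h}  B3 = {c, g, h}  B4 = {c, f, g}  B5 = {c, d, f}  B6 = {b, c, d}
Tree: B1–B2, B2–B3, B3–B4, B4–B5, B5–B6
Every bag has size at most 3, so the width is 3 − 1 = 2 and tw(G) ≤ 2. Since c–a–e–h–g–f–d–b–c is a cycle in G, G is not acyclic. Forests are exactly the graphs of treewidth ≤ 1, so tw(G) ≥ 2. Combining the bounds, tw(G) = 2.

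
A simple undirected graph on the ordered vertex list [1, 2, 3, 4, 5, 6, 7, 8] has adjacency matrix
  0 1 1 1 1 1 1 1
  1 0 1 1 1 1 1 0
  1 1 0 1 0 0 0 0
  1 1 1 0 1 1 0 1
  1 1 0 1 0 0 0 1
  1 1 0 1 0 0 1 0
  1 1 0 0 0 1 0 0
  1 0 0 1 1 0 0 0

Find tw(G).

3

A width-3 tree decomposition is:
Bags: B1 = {1, 2, 3, 4}  B2 = {1, 2, 4, 5}  B3 = {1, 2, 4, 6}  B4 = {1, 4, 5, 8}  B5 = {1, 2, 6, 7}
Tree: B1–B2, B2–B3, B2–B4, B3–B5
Every bag has size at most 4, so the width is 4 − 1 = 3 and tw(G) ≤ 3. For the lower bound, the 4 vertices {1, 4, 5, 8} are pairwise adjacent, and any tree decomposition puts a clique entirely inside one bag — forcing width ≥ 3. The upper and lower bounds meet at 3, so that is the treewidth.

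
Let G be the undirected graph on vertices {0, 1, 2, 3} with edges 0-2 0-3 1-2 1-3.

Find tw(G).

A width-2 tree decomposition is:
Bags: B1 = {0, 1, 3}  B2 = {0, 1, 2}
Tree: B1–B2
Each bag holds 3 vertices, so the decomposition has width 2, which upper-bounds the treewidth. Since 0–3–1–2–0 is a cycle in G, G is not acyclic. Forests are exactly the graphs of treewidth ≤ 1, so tw(G) ≥ 2. The upper and lower bounds meet at 2, so that is the treewidth.

2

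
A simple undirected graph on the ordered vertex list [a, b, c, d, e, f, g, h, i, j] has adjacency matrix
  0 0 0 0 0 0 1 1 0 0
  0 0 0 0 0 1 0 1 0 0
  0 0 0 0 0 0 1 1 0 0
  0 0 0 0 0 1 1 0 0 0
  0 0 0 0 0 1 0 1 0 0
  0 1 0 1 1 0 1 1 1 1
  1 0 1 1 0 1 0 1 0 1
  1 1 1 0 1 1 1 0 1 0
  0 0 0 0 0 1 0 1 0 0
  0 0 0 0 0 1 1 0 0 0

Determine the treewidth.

2

A width-2 tree decomposition is:
Bags: B1 = {f, g, h}  B2 = {f, g, j}  B3 = {f, h, i}  B4 = {e, f, h}  B5 = {d, f, g}  B6 = {c, g, h}  B7 = {a, g, h}  B8 = {b, f, h}
Tree: B1–B2, B1–B3, B3–B4, B2–B5, B1–B6, B1–B7, B4–B8
Every bag has size at most 3, so the width is 3 − 1 = 2 and tw(G) ≤ 2. Conversely, {a, g, h} is a clique of size 3, and the vertices of any clique must share a bag in every tree decomposition; so some bag has ≥ 3 vertices and tw(G) ≥ 2. Hence tw(G) = 2 exactly.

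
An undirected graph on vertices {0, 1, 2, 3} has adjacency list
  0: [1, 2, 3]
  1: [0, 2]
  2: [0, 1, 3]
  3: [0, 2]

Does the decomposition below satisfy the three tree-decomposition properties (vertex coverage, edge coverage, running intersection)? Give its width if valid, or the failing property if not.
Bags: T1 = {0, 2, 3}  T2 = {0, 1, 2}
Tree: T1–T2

Vertex coverage: the bags together contain {0, 1, 2, 3}, the full vertex set. Edge coverage: each edge of G has both endpoints in at least one bag. Running intersection: for every vertex, the bags containing it form a connected subtree. All three properties hold, so this is a valid tree decomposition of width max|bag| − 1 = 2, and hence tw(G) ≤ 2.

Yes; width 2.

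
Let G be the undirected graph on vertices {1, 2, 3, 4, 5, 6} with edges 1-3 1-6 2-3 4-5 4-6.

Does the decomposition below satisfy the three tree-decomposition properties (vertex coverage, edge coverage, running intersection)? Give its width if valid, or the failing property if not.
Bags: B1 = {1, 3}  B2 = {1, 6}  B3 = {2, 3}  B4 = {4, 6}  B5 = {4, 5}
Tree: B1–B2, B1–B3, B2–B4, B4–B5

Checking the three conditions: (i) the bags cover all of {1, 2, 3, 4, 5, 6}; (ii) for each edge, some bag contains both endpoints; (iii) the bags containing any fixed vertex form a subtree. All hold, so the decomposition is valid with width 2 − 1 = 1.

Yes; width 1.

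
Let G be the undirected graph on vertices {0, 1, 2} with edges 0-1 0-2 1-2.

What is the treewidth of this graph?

A width-2 tree decomposition is:
Bags: B1 = {0, 1, 2}
Tree: (single bag)
A single bag containing all 3 vertices is trivially a valid decomposition of width 2. For the lower bound, the 3 vertices {0, 1, 2} are pairwise adjacent, and any tree decomposition puts a clique entirely inside one bag — forcing width ≥ 2. Hence tw(G) = 2 exactly.

2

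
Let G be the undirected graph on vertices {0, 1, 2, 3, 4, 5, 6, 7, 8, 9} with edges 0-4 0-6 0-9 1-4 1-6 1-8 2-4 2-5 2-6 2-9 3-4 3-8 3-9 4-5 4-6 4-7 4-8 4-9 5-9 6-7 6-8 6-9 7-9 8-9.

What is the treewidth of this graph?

3

A width-3 tree decomposition is:
Bags: B1 = {2, 4, 6, 9}  B2 = {2, 4, 5, 9}  B3 = {4, 6, 8, 9}  B4 = {4, 6, 7, 9}  B5 = {1, 4, 6, 8}  B6 = {3, 4, 8, 9}  B7 = {0, 4, 6, 9}
Tree: B1–B2, B1–B3, B3–B4, B3–B5, B3–B6, B3–B7
Every bag has size at most 4, so the width is 4 − 1 = 3 and tw(G) ≤ 3. Conversely, {1, 4, 6, 8} is a clique of size 4, and the vertices of any clique must share a bag in every tree decomposition; so some bag has ≥ 4 vertices and tw(G) ≥ 3. The upper and lower bounds meet at 3, so that is the treewidth.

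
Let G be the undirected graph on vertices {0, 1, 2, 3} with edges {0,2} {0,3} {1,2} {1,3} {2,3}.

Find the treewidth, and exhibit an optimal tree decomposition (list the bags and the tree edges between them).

Each bag holds 3 vertices, so the decomposition has width 2, which upper-bounds the treewidth. Conversely, {0, 2, 3} is a clique of size 3, and the vertices of any clique must share a bag in every tree decomposition; so some bag has ≥ 3 vertices and tw(G) ≥ 2. Hence tw(G) = 2 exactly.

Treewidth 2.
One optimal decomposition is:
Bags: B1 = {0, 2, 3}  B2 = {1, 2, 3}
Tree: B1–B2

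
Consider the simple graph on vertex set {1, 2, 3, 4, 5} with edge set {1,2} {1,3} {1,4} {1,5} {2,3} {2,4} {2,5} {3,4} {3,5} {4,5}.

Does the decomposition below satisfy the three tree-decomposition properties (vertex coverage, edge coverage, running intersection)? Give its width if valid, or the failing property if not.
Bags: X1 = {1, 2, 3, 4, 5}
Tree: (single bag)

Every vertex of G appears in some bag (union = {1, 2, 3, 4, 5}); every edge is covered by a bag; and for each vertex v the set of bags containing v is connected in the bag tree. The decomposition is therefore valid. The largest bag has 5 vertices, so the width is 4.

Yes; width 4.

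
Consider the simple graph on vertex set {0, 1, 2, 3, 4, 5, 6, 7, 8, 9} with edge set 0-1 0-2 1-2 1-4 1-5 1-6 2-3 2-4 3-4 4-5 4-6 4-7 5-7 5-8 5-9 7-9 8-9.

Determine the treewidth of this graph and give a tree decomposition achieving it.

Treewidth 2.
Bags: B1 = {1, 2, 4}  B2 = {2, 3, 4}  B3 = {0, 1, 2}  B4 = {1, 4, 6}  B5 = {1, 4, 5}  B6 = {4, 5, 7}  B7 = {5, 7, 9}  B8 = {5, 8, 9}
Tree: B1–B2, B1–B3, B1–B4, B4–B5, B5–B6, B6–B7, B7–B8

The largest bag has 3 vertices, giving width 2; this decomposition certifies tw(G) ≤ 2. For the lower bound, the 3 vertices {0, 1, 2} are pairwise adjacent, and any tree decomposition puts a clique entirely inside one bag — forcing width ≥ 2. Therefore the treewidth is 2.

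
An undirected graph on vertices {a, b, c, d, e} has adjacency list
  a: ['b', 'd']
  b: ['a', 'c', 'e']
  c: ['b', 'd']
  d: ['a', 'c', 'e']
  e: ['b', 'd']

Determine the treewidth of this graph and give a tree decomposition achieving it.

Every bag has size at most 3, so the width is 3 − 1 = 2 and tw(G) ≤ 2. For the lower bound, G contains the cycle d–c–b–e–d, so G is not a forest; only forests have treewidth ≤ 1, hence tw(G) ≥ 2. Hence tw(G) = 2 exactly.

Treewidth 2.
One such decomposition:
Bags: B1 = {b, c, d}  B2 = {b, d, e}  B3 = {a, b, d}
Tree: B1–B2, B2–B3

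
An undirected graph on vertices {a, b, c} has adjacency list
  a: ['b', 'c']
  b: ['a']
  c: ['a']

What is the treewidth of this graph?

1

A width-1 tree decomposition is:
Bags: B1 = {a, b}  B2 = {a, c}
Tree: B1–B2
The largest bag has 2 vertices, giving width 1; this decomposition certifies tw(G) ≤ 1. Since G has at least one edge (e.g. a–b), it is not an edgeless graph, so tw(G) ≥ 1. Therefore the treewidth is 1.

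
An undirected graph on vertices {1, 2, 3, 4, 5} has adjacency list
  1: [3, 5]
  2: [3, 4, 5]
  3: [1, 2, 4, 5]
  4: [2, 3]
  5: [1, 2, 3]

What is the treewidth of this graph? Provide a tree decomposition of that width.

Treewidth 2.
One optimal decomposition is:
Bags: B1 = {2, 3, 5}  B2 = {2, 3, 4}  B3 = {1, 3, 5}
Tree: B1–B2, B1–B3

The largest bag has 3 vertices, giving width 2; this decomposition certifies tw(G) ≤ 2. Conversely, {1, 3, 5} is a clique of size 3, and the vertices of any clique must share a bag in every tree decomposition; so some bag has ≥ 3 vertices and tw(G) ≥ 2. Hence tw(G) = 2 exactly.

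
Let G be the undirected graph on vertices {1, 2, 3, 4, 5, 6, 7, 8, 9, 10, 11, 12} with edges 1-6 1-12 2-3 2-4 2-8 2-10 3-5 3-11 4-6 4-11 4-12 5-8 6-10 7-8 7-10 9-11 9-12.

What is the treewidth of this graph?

A width-3 tree decomposition is:
Bags: B1 = {3, 5, 7, 8}  B2 = {2, 3, 7, 8}  B3 = {2, 3, 7, 10}  B4 = {2, 3, 10, 11}  B5 = {2, 4, 10, 11}  B6 = {4, 6, 10, 11}  B7 = {4, 6, 9, 11}  B8 = {4, 6, 9, 12}  B9 = {1, 6, 9, 12}
Tree: B1–B2, B2–B3, B3–B4, B4–B5, B5–B6, B6–B7, B7–B8, B8–B9
Every bag has size at most 4, so the width is 4 − 1 = 3 and tw(G) ≤ 3. For the lower bound: the 4 vertex sets {5,7,8}, {3}, {2}, {4,6,10,11} are disjoint, each induces a connected subgraph, and every pair is joined by at least one edge of G. Contracting each set to a single vertex therefore yields K_{4} as a minor, and since treewidth is minor-monotone, tw(G) ≥ tw(K_{4}) = 3. Hence tw(G) = 3 exactly.

3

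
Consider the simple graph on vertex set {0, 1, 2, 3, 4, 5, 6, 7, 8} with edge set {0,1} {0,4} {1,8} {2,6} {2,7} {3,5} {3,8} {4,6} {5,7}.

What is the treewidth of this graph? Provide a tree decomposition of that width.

Treewidth 2.
One optimal decomposition is:
Bags: B1 = {2, 6, 7}  B2 = {5, 6, 7}  B3 = {3, 5, 6}  B4 = {3, 6, 8}  B5 = {1, 6, 8}  B6 = {0, 1, 6}  B7 = {0, 4, 6}
Tree: B1–B2, B2–B3, B3–B4, B4–B5, B5–B6, B6–B7

The largest bag has 3 vertices, giving width 2; this decomposition certifies tw(G) ≤ 2. Since 6–2–7–5–3–8–1–0–4–6 is a cycle in G, G is not acyclic. Forests are exactly the graphs of treewidth ≤ 1, so tw(G) ≥ 2. The upper and lower bounds meet at 2, so that is the treewidth.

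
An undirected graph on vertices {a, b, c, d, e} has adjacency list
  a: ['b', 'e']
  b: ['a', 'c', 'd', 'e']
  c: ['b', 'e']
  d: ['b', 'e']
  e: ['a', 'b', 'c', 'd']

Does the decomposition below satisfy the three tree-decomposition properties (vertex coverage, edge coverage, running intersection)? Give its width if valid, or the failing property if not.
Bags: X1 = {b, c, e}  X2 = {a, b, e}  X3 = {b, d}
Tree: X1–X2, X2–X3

No — edge (e,d) lies in no bag.

A tree decomposition must satisfy three properties: every vertex lies in some bag; for every edge, both endpoints lie together in some bag; and for every vertex, the bags containing it form a connected subtree. Here edge (e,d) lies in no bag, so the decomposition is invalid.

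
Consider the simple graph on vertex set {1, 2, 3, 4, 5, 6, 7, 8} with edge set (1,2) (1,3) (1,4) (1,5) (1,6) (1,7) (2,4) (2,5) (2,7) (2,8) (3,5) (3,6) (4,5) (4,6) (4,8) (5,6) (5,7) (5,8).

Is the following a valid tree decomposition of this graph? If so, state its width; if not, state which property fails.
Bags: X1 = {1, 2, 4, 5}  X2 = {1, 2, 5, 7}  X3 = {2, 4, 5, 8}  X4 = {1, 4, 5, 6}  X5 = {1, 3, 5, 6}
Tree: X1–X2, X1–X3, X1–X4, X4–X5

Yes; width 3.

Every vertex of G appears in some bag (union = {1, 2, 3, 4, 5, 6, 7, 8}); every edge is covered by a bag; and for each vertex v the set of bags containing v is connected in the bag tree. The decomposition is therefore valid. The largest bag has 4 vertices, so the width is 3.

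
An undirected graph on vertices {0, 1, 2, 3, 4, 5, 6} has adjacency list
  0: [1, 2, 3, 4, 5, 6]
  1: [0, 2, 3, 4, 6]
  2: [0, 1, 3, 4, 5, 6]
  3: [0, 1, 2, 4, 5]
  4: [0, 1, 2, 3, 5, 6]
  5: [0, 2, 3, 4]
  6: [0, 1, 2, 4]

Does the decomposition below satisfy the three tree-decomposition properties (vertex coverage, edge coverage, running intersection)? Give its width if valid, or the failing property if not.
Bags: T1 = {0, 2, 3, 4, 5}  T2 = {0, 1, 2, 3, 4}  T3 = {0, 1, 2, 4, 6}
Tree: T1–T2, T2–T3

Yes; width 4.

Every vertex of G appears in some bag (union = {0, 1, 2, 3, 4, 5, 6}); every edge is covered by a bag; and for each vertex v the set of bags containing v is connected in the bag tree. The decomposition is therefore valid. The largest bag has 5 vertices, so the width is 4.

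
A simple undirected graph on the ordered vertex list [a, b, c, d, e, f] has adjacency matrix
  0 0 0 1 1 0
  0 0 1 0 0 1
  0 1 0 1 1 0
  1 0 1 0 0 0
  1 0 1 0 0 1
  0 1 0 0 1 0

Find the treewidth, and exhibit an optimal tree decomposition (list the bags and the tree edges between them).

Treewidth 2.
Bags: B1 = {a, c, d}  B2 = {a, c, e}  B3 = {b, c, e}  B4 = {b, e, f}
Tree: B1–B2, B2–B3, B3–B4

Each bag holds 3 vertices, so the decomposition has width 2, which upper-bounds the treewidth. For the lower bound, G contains the cycle d–a–e–c–d, so G is not a forest; only forests have treewidth ≤ 1, hence tw(G) ≥ 2. Combining the bounds, tw(G) = 2.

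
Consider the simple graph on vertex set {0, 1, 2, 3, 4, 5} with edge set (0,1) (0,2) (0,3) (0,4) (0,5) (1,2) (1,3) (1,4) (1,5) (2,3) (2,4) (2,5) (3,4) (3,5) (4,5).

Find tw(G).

A width-5 tree decomposition is:
Bags: B1 = {0, 1, 2, 3, 4, 5}
Tree: (single bag)
With just one bag of size 6, the width is 6 − 1 = 5, so tw(G) ≤ 5. For the lower bound, the 6 vertices {0, 1, 2, 3, 4, 5} are pairwise adjacent, and any tree decomposition puts a clique entirely inside one bag — forcing width ≥ 5. Combining the bounds, tw(G) = 5.

5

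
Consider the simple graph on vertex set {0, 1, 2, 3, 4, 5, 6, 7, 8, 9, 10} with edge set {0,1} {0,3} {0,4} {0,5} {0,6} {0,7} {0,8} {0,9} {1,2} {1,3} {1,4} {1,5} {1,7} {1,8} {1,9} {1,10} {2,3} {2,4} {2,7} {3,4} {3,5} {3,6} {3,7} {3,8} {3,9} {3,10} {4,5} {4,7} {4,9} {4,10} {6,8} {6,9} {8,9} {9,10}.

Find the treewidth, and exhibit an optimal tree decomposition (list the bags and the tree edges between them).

The largest bag has 5 vertices, giving width 4; this decomposition certifies tw(G) ≤ 4. On the other hand G contains the 5-clique {0, 1, 3, 8, 9}. A clique must lie in a single bag of any decomposition, so no decomposition can have width below 4. Therefore the treewidth is 4.

Treewidth 4.
Bags: B1 = {0, 1, 3, 8, 9}  B2 = {0, 1, 3, 4, 9}  B3 = {0, 1, 3, 4, 7}  B4 = {1, 2, 3, 4, 7}  B5 = {0, 3, 6, 8, 9}  B6 = {0, 1, 3, 4, 5}  B7 = {1, 3, 4, 9, 10}
Tree: B1–B2, B2–B3, B3–B4, B1–B5, B2–B6, B2–B7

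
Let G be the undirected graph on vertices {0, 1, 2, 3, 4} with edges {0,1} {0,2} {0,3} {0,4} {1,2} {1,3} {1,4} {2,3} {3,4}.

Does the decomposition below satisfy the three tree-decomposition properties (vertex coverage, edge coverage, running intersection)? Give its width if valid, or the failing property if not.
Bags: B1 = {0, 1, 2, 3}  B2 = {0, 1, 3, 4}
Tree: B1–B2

Checking the three conditions: (i) the bags cover all of {0, 1, 2, 3, 4}; (ii) for each edge, some bag contains both endpoints; (iii) the bags containing any fixed vertex form a subtree. All hold, so the decomposition is valid with width 4 − 1 = 3.

Yes; width 3.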